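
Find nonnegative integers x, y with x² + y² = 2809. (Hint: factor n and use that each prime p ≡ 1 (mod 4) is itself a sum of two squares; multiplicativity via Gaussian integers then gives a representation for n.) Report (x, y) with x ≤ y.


Step 1: Factor n = 2809 = 53^2.
Step 2: Check the mod-4 condition on each prime factor: 53 ≡ 1 (mod 4), exponent 2.
All primes ≡ 3 (mod 4) appear to even exponent (or don't appear), so by the two-squares theorem n IS expressible as a sum of two squares.
Step 3: Build a representation. Here n = 53 · 53 is a product of primes ≡ 1 (mod 4). Each prime p ≡ 1 (mod 4) is itself a sum of two squares; find a² by testing p − a² for a perfect square:
  53: 53 − 1² = 52, 53 − 2² = 49 = 7² ⇒ 53 = 2² + 7².
  Combine using the Brahmagupta–Fibonacci identity (a² + b²)(c² + d²) = (ac − bd)² + (ad + bc)² = (ac + bd)² + (ad − bc)²:
  53 · 53 = 2809: from (2² + 7²)(2² + 7²), take (2·2 − 7·7, 2·7 + 7·2) = (4 − 49, 14 + 14) = (-45, 28); dropping signs (only squares matter) gives (45, 28); check 45² + 28² = 2025 + 784 = 2809 ✓.
Step 4: Order so x ≤ y and verify: 28² + 45² = 784 + 2025 = 2809 = n. ✓

n = 2809 = 28² + 45² (one valid representation with x ≤ y).


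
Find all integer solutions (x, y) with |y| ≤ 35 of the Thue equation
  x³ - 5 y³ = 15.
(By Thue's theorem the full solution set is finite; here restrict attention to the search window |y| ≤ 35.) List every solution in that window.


The equation is x³ - 5y³ = 15. For fixed y, x³ = 5·y³ + 15, so a solution requires the RHS to be a perfect cube.
Strategy: iterate y from -35 to 35, compute RHS = 5·y³ + 15, and check whether it is a (positive or negative) perfect cube.
Check small values of y:
  y = 0: RHS = 15 is not a perfect cube.
  y = 1: RHS = 20 is not a perfect cube.
  y = -1: RHS = 10 is not a perfect cube.
  y = 2: RHS = 55 is not a perfect cube.
  y = -2: RHS = -25 is not a perfect cube.
  y = 3: RHS = 150 is not a perfect cube.
  y = -3: RHS = -120 is not a perfect cube.
Continuing the search up to |y| = 35 finds no solutions either.
No (x, y) in the scanned range satisfies the equation.

No integer solutions with |y| ≤ 35.


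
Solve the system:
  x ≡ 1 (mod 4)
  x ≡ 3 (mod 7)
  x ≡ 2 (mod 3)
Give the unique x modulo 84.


Moduli 4, 7, 3 are pairwise coprime; by CRT there is a unique solution modulo M = 4 · 7 · 3 = 84.
Solve pairwise, accumulating the modulus:
  Start with x ≡ 1 (mod 4).
  Combine with x ≡ 3 (mod 7): since gcd(4, 7) = 1, we get a unique residue mod 28.
    Write x = 1 + 4·t and substitute into x ≡ 3 (mod 7): 4·t ≡ 3 − 1 = 2 (mod 7).
    The inverse of 4 mod 7 is 2 (since 4·2 = 8 = 1·7 + 1), so t ≡ 2·2 = 4 ≡ 4 (mod 7).
    Then x = 1 + 4·4 = 17, valid modulo lcm(4, 7) = 28: x ≡ 17 (mod 28).
  Combine with x ≡ 2 (mod 3): since gcd(28, 3) = 1, we get a unique residue mod 84.
    Write x = 17 + 28·t and substitute into x ≡ 2 (mod 3): 28·t ≡ 2 − 17 = -15 (mod 3).
    Reduce coefficients mod 3: 1·t ≡ 0 (mod 3).
    So t ≡ 0 (mod 3).
    Then x = 17 + 28·0 = 17, valid modulo lcm(28, 3) = 84: x ≡ 17 (mod 84).
Verify: 17 mod 4 = 1 ✓, 17 mod 7 = 3 ✓, 17 mod 3 = 2 ✓.

x ≡ 17 (mod 84).


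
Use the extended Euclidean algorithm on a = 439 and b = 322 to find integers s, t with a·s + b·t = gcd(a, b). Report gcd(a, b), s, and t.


Euclidean algorithm on (439, 322) — divide until remainder is 0:
  439 = 1 · 322 + 117
  322 = 2 · 117 + 88
  117 = 1 · 88 + 29
  88 = 3 · 29 + 1
  29 = 29 · 1 + 0
gcd(439, 322) = 1.
Track Bezout coefficients alongside the remainders: start with r₀ = 439 = a·1 + b·0 (s = 1, t = 0) and r₁ = 322 = a·0 + b·1 (s = 0, t = 1); each new remainder r_{k+1} = r_{k-1} − q_k·r_k inherits s_{k+1} = s_{k-1} − q_k·s_k, t_{k+1} = t_{k-1} − q_k·t_k, so r_k = a·s_k + b·t_k at every step:
  q = 1: r = 117, s = 1 − 1·0 = 1, t = 0 − 1·1 = -1  (check: 439·1 + 322·(-1) = 117)
  q = 2: r = 88, s = 0 − 2·1 = -2, t = 1 − 2·(-1) = 3  (check: 439·(-2) + 322·3 = 88)
  q = 1: r = 29, s = 1 − 1·(-2) = 3, t = -1 − 1·3 = -4  (check: 439·3 + 322·(-4) = 29)
  q = 3: r = 1, s = -2 − 3·3 = -11, t = 3 − 3·(-4) = 15  (check: 439·(-11) + 322·15 = 1)
The row with r = 1 (the gcd) gives the Bezout coefficients s = -11, t = 15.
Result: 439 · (-11) + 322 · (15) = 1.

gcd(439, 322) = 1; s = -11, t = 15 (check: 439·(-11) + 322·15 = 1).


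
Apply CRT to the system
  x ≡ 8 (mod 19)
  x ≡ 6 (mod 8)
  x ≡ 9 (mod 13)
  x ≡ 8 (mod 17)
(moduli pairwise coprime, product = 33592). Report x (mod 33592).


Product of moduli M = 19 · 8 · 13 · 17 = 33592.
Merge one congruence at a time:
  Start: x ≡ 8 (mod 19).
  Combine with x ≡ 6 (mod 8); new modulus lcm = 152.
    Write x = 8 + 19·t and substitute into x ≡ 6 (mod 8): 19·t ≡ 6 − 8 = -2 (mod 8).
    Reduce coefficients mod 8: 3·t ≡ 6 (mod 8).
    The inverse of 3 mod 8 is 3 (since 3·3 = 9 = 1·8 + 1), so t ≡ 3·6 = 18 ≡ 2 (mod 8).
    Then x = 8 + 19·2 = 46, valid modulo lcm(19, 8) = 152: x ≡ 46 (mod 152).
  Combine with x ≡ 9 (mod 13); new modulus lcm = 1976.
    Write x = 46 + 152·t and substitute into x ≡ 9 (mod 13): 152·t ≡ 9 − 46 = -37 (mod 13).
    Reduce coefficients mod 13: 9·t ≡ 2 (mod 13).
    The inverse of 9 mod 13 is 3 (since 9·3 = 27 = 2·13 + 1), so t ≡ 3·2 = 6 ≡ 6 (mod 13).
    Then x = 46 + 152·6 = 958, valid modulo lcm(152, 13) = 1976: x ≡ 958 (mod 1976).
  Combine with x ≡ 8 (mod 17); new modulus lcm = 33592.
    Write x = 958 + 1976·t and substitute into x ≡ 8 (mod 17): 1976·t ≡ 8 − 958 = -950 (mod 17).
    Reduce coefficients mod 17: 4·t ≡ 2 (mod 17).
    The inverse of 4 mod 17 is 13 (since 4·13 = 52 = 3·17 + 1), so t ≡ 13·2 = 26 ≡ 9 (mod 17).
    Then x = 958 + 1976·9 = 18742, valid modulo lcm(1976, 17) = 33592: x ≡ 18742 (mod 33592).
Verify against each original: 18742 mod 19 = 8, 18742 mod 8 = 6, 18742 mod 13 = 9, 18742 mod 17 = 8.

x ≡ 18742 (mod 33592).


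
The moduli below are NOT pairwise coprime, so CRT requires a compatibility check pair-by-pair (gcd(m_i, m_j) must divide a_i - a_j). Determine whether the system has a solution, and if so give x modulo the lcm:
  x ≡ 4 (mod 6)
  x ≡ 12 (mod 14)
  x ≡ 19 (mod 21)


Moduli 6, 14, 21 are not pairwise coprime, so CRT works modulo lcm(m_i) when all pairwise compatibility conditions hold.
Pairwise compatibility: gcd(m_i, m_j) must divide a_i - a_j for every pair.
Merge one congruence at a time:
  Start: x ≡ 4 (mod 6).
  Combine with x ≡ 12 (mod 14): gcd(6, 14) = 2; 12 - 4 = 8, which IS divisible by 2, so compatible.
    Write x = 4 + 6·t and substitute into x ≡ 12 (mod 14): 6·t ≡ 12 − 4 = 8 (mod 14).
    Divide the congruence (and modulus) by g = 2: 3·t ≡ 4 (mod 7).
    The inverse of 3 mod 7 is 5 (since 3·5 = 15 = 2·7 + 1), so t ≡ 5·4 = 20 ≡ 6 (mod 7).
    Then x = 4 + 6·6 = 40, valid modulo lcm(6, 14) = 42: x ≡ 40 (mod 42).
  Combine with x ≡ 19 (mod 21): gcd(42, 21) = 21; 19 - 40 = -21, which IS divisible by 21, so compatible.
    Write x = 40 + 42·t and substitute into x ≡ 19 (mod 21): 42·t ≡ 19 − 40 = -21 (mod 21).
    Divide the congruence (and modulus) by g = 21: 2·t ≡ -1 (mod 1).
    Modulo 1 every t works; take t = 0.
    Then x = 40 + 42·0 = 40, valid modulo lcm(42, 21) = 42: x ≡ 40 (mod 42).
Verify: 40 mod 6 = 4, 40 mod 14 = 12, 40 mod 21 = 19.

x ≡ 40 (mod 42).


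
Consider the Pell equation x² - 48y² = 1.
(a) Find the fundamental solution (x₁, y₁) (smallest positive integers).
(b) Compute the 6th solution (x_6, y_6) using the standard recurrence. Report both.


Step 1: Find the fundamental solution (x₁, y₁) of x² - 48y² = 1.
  Expand √48 as a continued fraction. a₀ = ⌊√48⌋ = 6; iterate m_{k+1} = d_k·a_k − m_k, d_{k+1} = (48 − m_{k+1}²)/d_k, a_{k+1} = ⌊(a₀ + m_{k+1})/d_{k+1}⌋ (starting m₀ = 0, d₀ = 1), with convergents p_k = a_k·p_{k-1} + p_{k-2}, q_k = a_k·q_{k-1} + q_{k-2} (p₋₁ = 1, q₋₁ = 0):
  k = 0: a₀ = 6; p₀/q₀ = 6/1; p₀² − 48·q₀² = 36 − 48 = -12.
  k = 1: m = 6, d = 12, a = ⌊(6 + 6)/12⌋ = 1; p/q = (1·6 + 1)/(1·1 + 0) = 7/1; p² − 48·q² = 49 − 48 = 1.
  The first convergent with p² − 48·q² = 1 gives the fundamental solution (x₁, y₁) = (7, 1).
Step 2: Apply the recurrence (x_{n+1}, y_{n+1}) = (x₁x_n + 48y₁y_n, x₁y_n + y₁x_n) repeatedly.
  From (x_1, y_1) = (7, 1): x_2 = 7·7 + 48·1·1 = 97; y_2 = 7·1 + 1·7 = 14.
  From (x_2, y_2) = (97, 14): x_3 = 7·97 + 48·1·14 = 1351; y_3 = 7·14 + 1·97 = 195.
  From (x_3, y_3) = (1351, 195): x_4 = 7·1351 + 48·1·195 = 18817; y_4 = 7·195 + 1·1351 = 2716.
  From (x_4, y_4) = (18817, 2716): x_5 = 7·18817 + 48·1·2716 = 262087; y_5 = 7·2716 + 1·18817 = 37829.
  From (x_5, y_5) = (262087, 37829): x_6 = 7·262087 + 48·1·37829 = 3650401; y_6 = 7·37829 + 1·262087 = 526890.
Step 3: Verify x_6² - 48·y_6² = 13325427460801 - 13325427460800 = 1 (should be 1). ✓

(x_1, y_1) = (7, 1); (x_6, y_6) = (3650401, 526890).


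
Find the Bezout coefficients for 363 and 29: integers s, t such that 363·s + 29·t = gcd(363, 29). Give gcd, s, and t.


Euclidean algorithm on (363, 29) — divide until remainder is 0:
  363 = 12 · 29 + 15
  29 = 1 · 15 + 14
  15 = 1 · 14 + 1
  14 = 14 · 1 + 0
gcd(363, 29) = 1.
Track Bezout coefficients alongside the remainders: start with r₀ = 363 = a·1 + b·0 (s = 1, t = 0) and r₁ = 29 = a·0 + b·1 (s = 0, t = 1); each new remainder r_{k+1} = r_{k-1} − q_k·r_k inherits s_{k+1} = s_{k-1} − q_k·s_k, t_{k+1} = t_{k-1} − q_k·t_k, so r_k = a·s_k + b·t_k at every step:
  q = 12: r = 15, s = 1 − 12·0 = 1, t = 0 − 12·1 = -12  (check: 363·1 + 29·(-12) = 15)
  q = 1: r = 14, s = 0 − 1·1 = -1, t = 1 − 1·(-12) = 13  (check: 363·(-1) + 29·13 = 14)
  q = 1: r = 1, s = 1 − 1·(-1) = 2, t = -12 − 1·13 = -25  (check: 363·2 + 29·(-25) = 1)
The row with r = 1 (the gcd) gives the Bezout coefficients s = 2, t = -25.
Result: 363 · (2) + 29 · (-25) = 1.

gcd(363, 29) = 1; s = 2, t = -25 (check: 363·2 + 29·(-25) = 1).


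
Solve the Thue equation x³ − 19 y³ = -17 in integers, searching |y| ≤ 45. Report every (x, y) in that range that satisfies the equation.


The equation is x³ - 19y³ = -17. For fixed y, x³ = 19·y³ − 17, so a solution requires the RHS to be a perfect cube.
Strategy: iterate y from -45 to 45, compute RHS = 19·y³ − 17, and check whether it is a (positive or negative) perfect cube.
Check small values of y:
  y = 0: RHS = -17 is not a perfect cube.
  y = 1: RHS = 2 is not a perfect cube.
  y = -1: RHS = -36 is not a perfect cube.
  y = 2: RHS = 135 is not a perfect cube.
  y = -2: RHS = -169 is not a perfect cube.
  y = 3: RHS = 496 is not a perfect cube.
  y = -3: RHS = -530 is not a perfect cube.
Continuing the search up to |y| = 45 finds no solutions either.
No (x, y) in the scanned range satisfies the equation.

No integer solutions with |y| ≤ 45.


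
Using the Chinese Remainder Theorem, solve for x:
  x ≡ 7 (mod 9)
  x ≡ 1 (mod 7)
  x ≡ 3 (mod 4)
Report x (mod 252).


Moduli 9, 7, 4 are pairwise coprime; by CRT there is a unique solution modulo M = 9 · 7 · 4 = 252.
Solve pairwise, accumulating the modulus:
  Start with x ≡ 7 (mod 9).
  Combine with x ≡ 1 (mod 7): since gcd(9, 7) = 1, we get a unique residue mod 63.
    Write x = 7 + 9·t and substitute into x ≡ 1 (mod 7): 9·t ≡ 1 − 7 = -6 (mod 7).
    Reduce coefficients mod 7: 2·t ≡ 1 (mod 7).
    The inverse of 2 mod 7 is 4 (since 2·4 = 8 = 1·7 + 1), so t ≡ 4·1 = 4 ≡ 4 (mod 7).
    Then x = 7 + 9·4 = 43, valid modulo lcm(9, 7) = 63: x ≡ 43 (mod 63).
  Combine with x ≡ 3 (mod 4): since gcd(63, 4) = 1, we get a unique residue mod 252.
    Write x = 43 + 63·t and substitute into x ≡ 3 (mod 4): 63·t ≡ 3 − 43 = -40 (mod 4).
    Reduce coefficients mod 4: 3·t ≡ 0 (mod 4).
    The inverse of 3 mod 4 is 3 (since 3·3 = 9 = 2·4 + 1), so t ≡ 3·0 = 0 ≡ 0 (mod 4).
    Then x = 43 + 63·0 = 43, valid modulo lcm(63, 4) = 252: x ≡ 43 (mod 252).
Verify: 43 mod 9 = 7 ✓, 43 mod 7 = 1 ✓, 43 mod 4 = 3 ✓.

x ≡ 43 (mod 252).


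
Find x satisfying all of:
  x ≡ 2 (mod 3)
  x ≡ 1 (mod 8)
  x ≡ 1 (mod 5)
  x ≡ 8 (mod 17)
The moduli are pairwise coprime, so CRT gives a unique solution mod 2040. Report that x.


Product of moduli M = 3 · 8 · 5 · 17 = 2040.
Merge one congruence at a time:
  Start: x ≡ 2 (mod 3).
  Combine with x ≡ 1 (mod 8); new modulus lcm = 24.
    Write x = 2 + 3·t and substitute into x ≡ 1 (mod 8): 3·t ≡ 1 − 2 = -1 (mod 8).
    Reduce coefficients mod 8: 3·t ≡ 7 (mod 8).
    The inverse of 3 mod 8 is 3 (since 3·3 = 9 = 1·8 + 1), so t ≡ 3·7 = 21 ≡ 5 (mod 8).
    Then x = 2 + 3·5 = 17, valid modulo lcm(3, 8) = 24: x ≡ 17 (mod 24).
  Combine with x ≡ 1 (mod 5); new modulus lcm = 120.
    Write x = 17 + 24·t and substitute into x ≡ 1 (mod 5): 24·t ≡ 1 − 17 = -16 (mod 5).
    Reduce coefficients mod 5: 4·t ≡ 4 (mod 5).
    The inverse of 4 mod 5 is 4 (since 4·4 = 16 = 3·5 + 1), so t ≡ 4·4 = 16 ≡ 1 (mod 5).
    Then x = 17 + 24·1 = 41, valid modulo lcm(24, 5) = 120: x ≡ 41 (mod 120).
  Combine with x ≡ 8 (mod 17); new modulus lcm = 2040.
    Write x = 41 + 120·t and substitute into x ≡ 8 (mod 17): 120·t ≡ 8 − 41 = -33 (mod 17).
    Reduce coefficients mod 17: 1·t ≡ 1 (mod 17).
    So t ≡ 1 (mod 17).
    Then x = 41 + 120·1 = 161, valid modulo lcm(120, 17) = 2040: x ≡ 161 (mod 2040).
Verify against each original: 161 mod 3 = 2, 161 mod 8 = 1, 161 mod 5 = 1, 161 mod 17 = 8.

x ≡ 161 (mod 2040).


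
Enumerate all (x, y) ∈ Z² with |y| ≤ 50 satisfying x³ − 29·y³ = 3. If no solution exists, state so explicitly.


The equation is x³ - 29y³ = 3. For fixed y, x³ = 29·y³ + 3, so a solution requires the RHS to be a perfect cube.
Strategy: iterate y from -50 to 50, compute RHS = 29·y³ + 3, and check whether it is a (positive or negative) perfect cube.
Check small values of y:
  y = 0: RHS = 3 is not a perfect cube.
  y = 1: RHS = 32 is not a perfect cube.
  y = -1: RHS = -26 is not a perfect cube.
  y = 2: RHS = 235 is not a perfect cube.
  y = -2: RHS = -229 is not a perfect cube.
  y = 3: RHS = 786 is not a perfect cube.
  y = -3: RHS = -780 is not a perfect cube.
Continuing the search up to |y| = 50 finds no solutions either.
No (x, y) in the scanned range satisfies the equation.

No integer solutions with |y| ≤ 50.


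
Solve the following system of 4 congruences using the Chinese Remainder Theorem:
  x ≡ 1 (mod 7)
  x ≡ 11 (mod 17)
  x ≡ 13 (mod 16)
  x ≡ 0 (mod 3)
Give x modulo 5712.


Product of moduli M = 7 · 17 · 16 · 3 = 5712.
Merge one congruence at a time:
  Start: x ≡ 1 (mod 7).
  Combine with x ≡ 11 (mod 17); new modulus lcm = 119.
    Write x = 1 + 7·t and substitute into x ≡ 11 (mod 17): 7·t ≡ 11 − 1 = 10 (mod 17).
    The inverse of 7 mod 17 is 5 (since 7·5 = 35 = 2·17 + 1), so t ≡ 5·10 = 50 ≡ 16 (mod 17).
    Then x = 1 + 7·16 = 113, valid modulo lcm(7, 17) = 119: x ≡ 113 (mod 119).
  Combine with x ≡ 13 (mod 16); new modulus lcm = 1904.
    Write x = 113 + 119·t and substitute into x ≡ 13 (mod 16): 119·t ≡ 13 − 113 = -100 (mod 16).
    Reduce coefficients mod 16: 7·t ≡ 12 (mod 16).
    The inverse of 7 mod 16 is 7 (since 7·7 = 49 = 3·16 + 1), so t ≡ 7·12 = 84 ≡ 4 (mod 16).
    Then x = 113 + 119·4 = 589, valid modulo lcm(119, 16) = 1904: x ≡ 589 (mod 1904).
  Combine with x ≡ 0 (mod 3); new modulus lcm = 5712.
    Write x = 589 + 1904·t and substitute into x ≡ 0 (mod 3): 1904·t ≡ 0 − 589 = -589 (mod 3).
    Reduce coefficients mod 3: 2·t ≡ 2 (mod 3).
    The inverse of 2 mod 3 is 2 (since 2·2 = 4 = 1·3 + 1), so t ≡ 2·2 = 4 ≡ 1 (mod 3).
    Then x = 589 + 1904·1 = 2493, valid modulo lcm(1904, 3) = 5712: x ≡ 2493 (mod 5712).
Verify against each original: 2493 mod 7 = 1, 2493 mod 17 = 11, 2493 mod 16 = 13, 2493 mod 3 = 0.

x ≡ 2493 (mod 5712).


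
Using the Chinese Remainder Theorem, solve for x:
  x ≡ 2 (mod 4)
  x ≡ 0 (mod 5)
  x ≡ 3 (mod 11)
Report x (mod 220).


Moduli 4, 5, 11 are pairwise coprime; by CRT there is a unique solution modulo M = 4 · 5 · 11 = 220.
Solve pairwise, accumulating the modulus:
  Start with x ≡ 2 (mod 4).
  Combine with x ≡ 0 (mod 5): since gcd(4, 5) = 1, we get a unique residue mod 20.
    Write x = 2 + 4·t and substitute into x ≡ 0 (mod 5): 4·t ≡ 0 − 2 = -2 (mod 5).
    Reduce coefficients mod 5: 4·t ≡ 3 (mod 5).
    The inverse of 4 mod 5 is 4 (since 4·4 = 16 = 3·5 + 1), so t ≡ 4·3 = 12 ≡ 2 (mod 5).
    Then x = 2 + 4·2 = 10, valid modulo lcm(4, 5) = 20: x ≡ 10 (mod 20).
  Combine with x ≡ 3 (mod 11): since gcd(20, 11) = 1, we get a unique residue mod 220.
    Write x = 10 + 20·t and substitute into x ≡ 3 (mod 11): 20·t ≡ 3 − 10 = -7 (mod 11).
    Reduce coefficients mod 11: 9·t ≡ 4 (mod 11).
    The inverse of 9 mod 11 is 5 (since 9·5 = 45 = 4·11 + 1), so t ≡ 5·4 = 20 ≡ 9 (mod 11).
    Then x = 10 + 20·9 = 190, valid modulo lcm(20, 11) = 220: x ≡ 190 (mod 220).
Verify: 190 mod 4 = 2 ✓, 190 mod 5 = 0 ✓, 190 mod 11 = 3 ✓.

x ≡ 190 (mod 220).


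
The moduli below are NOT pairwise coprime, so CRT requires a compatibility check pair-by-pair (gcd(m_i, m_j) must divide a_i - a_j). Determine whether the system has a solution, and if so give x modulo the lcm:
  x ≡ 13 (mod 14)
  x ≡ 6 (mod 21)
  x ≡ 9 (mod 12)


Moduli 14, 21, 12 are not pairwise coprime, so CRT works modulo lcm(m_i) when all pairwise compatibility conditions hold.
Pairwise compatibility: gcd(m_i, m_j) must divide a_i - a_j for every pair.
Merge one congruence at a time:
  Start: x ≡ 13 (mod 14).
  Combine with x ≡ 6 (mod 21): gcd(14, 21) = 7; 6 - 13 = -7, which IS divisible by 7, so compatible.
    Write x = 13 + 14·t and substitute into x ≡ 6 (mod 21): 14·t ≡ 6 − 13 = -7 (mod 21).
    Divide the congruence (and modulus) by g = 7: 2·t ≡ -1 (mod 3).
    Reduce coefficients mod 3: 2·t ≡ 2 (mod 3).
    The inverse of 2 mod 3 is 2 (since 2·2 = 4 = 1·3 + 1), so t ≡ 2·2 = 4 ≡ 1 (mod 3).
    Then x = 13 + 14·1 = 27, valid modulo lcm(14, 21) = 42: x ≡ 27 (mod 42).
  Combine with x ≡ 9 (mod 12): gcd(42, 12) = 6; 9 - 27 = -18, which IS divisible by 6, so compatible.
    Write x = 27 + 42·t and substitute into x ≡ 9 (mod 12): 42·t ≡ 9 − 27 = -18 (mod 12).
    Divide the congruence (and modulus) by g = 6: 7·t ≡ -3 (mod 2).
    Reduce coefficients mod 2: 1·t ≡ 1 (mod 2).
    So t ≡ 1 (mod 2).
    Then x = 27 + 42·1 = 69, valid modulo lcm(42, 12) = 84: x ≡ 69 (mod 84).
Verify: 69 mod 14 = 13, 69 mod 21 = 6, 69 mod 12 = 9.

x ≡ 69 (mod 84).


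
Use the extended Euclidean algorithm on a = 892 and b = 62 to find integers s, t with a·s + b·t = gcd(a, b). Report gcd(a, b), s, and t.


Euclidean algorithm on (892, 62) — divide until remainder is 0:
  892 = 14 · 62 + 24
  62 = 2 · 24 + 14
  24 = 1 · 14 + 10
  14 = 1 · 10 + 4
  10 = 2 · 4 + 2
  4 = 2 · 2 + 0
gcd(892, 62) = 2.
Track Bezout coefficients alongside the remainders: start with r₀ = 892 = a·1 + b·0 (s = 1, t = 0) and r₁ = 62 = a·0 + b·1 (s = 0, t = 1); each new remainder r_{k+1} = r_{k-1} − q_k·r_k inherits s_{k+1} = s_{k-1} − q_k·s_k, t_{k+1} = t_{k-1} − q_k·t_k, so r_k = a·s_k + b·t_k at every step:
  q = 14: r = 24, s = 1 − 14·0 = 1, t = 0 − 14·1 = -14  (check: 892·1 + 62·(-14) = 24)
  q = 2: r = 14, s = 0 − 2·1 = -2, t = 1 − 2·(-14) = 29  (check: 892·(-2) + 62·29 = 14)
  q = 1: r = 10, s = 1 − 1·(-2) = 3, t = -14 − 1·29 = -43  (check: 892·3 + 62·(-43) = 10)
  q = 1: r = 4, s = -2 − 1·3 = -5, t = 29 − 1·(-43) = 72  (check: 892·(-5) + 62·72 = 4)
  q = 2: r = 2, s = 3 − 2·(-5) = 13, t = -43 − 2·72 = -187  (check: 892·13 + 62·(-187) = 2)
The row with r = 2 (the gcd) gives the Bezout coefficients s = 13, t = -187.
Result: 892 · (13) + 62 · (-187) = 2.

gcd(892, 62) = 2; s = 13, t = -187 (check: 892·13 + 62·(-187) = 2).


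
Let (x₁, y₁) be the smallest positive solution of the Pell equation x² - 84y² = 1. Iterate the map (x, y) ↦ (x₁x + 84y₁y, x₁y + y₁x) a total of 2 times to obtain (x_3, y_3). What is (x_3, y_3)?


Step 1: Find the fundamental solution (x₁, y₁) of x² - 84y² = 1.
  Expand √84 as a continued fraction. a₀ = ⌊√84⌋ = 9; iterate m_{k+1} = d_k·a_k − m_k, d_{k+1} = (84 − m_{k+1}²)/d_k, a_{k+1} = ⌊(a₀ + m_{k+1})/d_{k+1}⌋ (starting m₀ = 0, d₀ = 1), with convergents p_k = a_k·p_{k-1} + p_{k-2}, q_k = a_k·q_{k-1} + q_{k-2} (p₋₁ = 1, q₋₁ = 0):
  k = 0: a₀ = 9; p₀/q₀ = 9/1; p₀² − 84·q₀² = 81 − 84 = -3.
  k = 1: m = 9, d = 3, a = ⌊(9 + 9)/3⌋ = 6; p/q = (6·9 + 1)/(6·1 + 0) = 55/6; p² − 84·q² = 3025 − 3024 = 1.
  The first convergent with p² − 84·q² = 1 gives the fundamental solution (x₁, y₁) = (55, 6).
Step 2: Apply the recurrence (x_{n+1}, y_{n+1}) = (x₁x_n + 84y₁y_n, x₁y_n + y₁x_n) repeatedly.
  From (x_1, y_1) = (55, 6): x_2 = 55·55 + 84·6·6 = 6049; y_2 = 55·6 + 6·55 = 660.
  From (x_2, y_2) = (6049, 660): x_3 = 55·6049 + 84·6·660 = 665335; y_3 = 55·660 + 6·6049 = 72594.
Step 3: Verify x_3² - 84·y_3² = 442670662225 - 442670662224 = 1 (should be 1). ✓

(x_1, y_1) = (55, 6); (x_3, y_3) = (665335, 72594).


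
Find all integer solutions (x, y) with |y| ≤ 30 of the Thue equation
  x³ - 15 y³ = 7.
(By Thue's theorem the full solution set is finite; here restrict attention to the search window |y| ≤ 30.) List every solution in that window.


The equation is x³ - 15y³ = 7. For fixed y, x³ = 15·y³ + 7, so a solution requires the RHS to be a perfect cube.
Strategy: iterate y from -30 to 30, compute RHS = 15·y³ + 7, and check whether it is a (positive or negative) perfect cube.
Check small values of y:
  y = 0: RHS = 7 is not a perfect cube.
  y = 1: RHS = 22 is not a perfect cube.
  y = -1: RHS = -8 = (-2)³ ⇒ x = -2 works.
  y = 2: RHS = 127 is not a perfect cube.
  y = -2: RHS = -113 is not a perfect cube.
  y = 3: RHS = 412 is not a perfect cube.
  y = -3: RHS = -398 is not a perfect cube.
Continuing the search up to |y| = 30 finds no further solutions beyond those listed.
Collected solutions: (-2, -1).

Solutions (with |y| ≤ 30): (-2, -1).


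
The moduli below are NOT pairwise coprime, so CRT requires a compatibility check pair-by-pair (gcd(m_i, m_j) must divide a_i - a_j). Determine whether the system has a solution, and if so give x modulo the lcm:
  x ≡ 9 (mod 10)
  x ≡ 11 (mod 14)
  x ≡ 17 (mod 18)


Moduli 10, 14, 18 are not pairwise coprime, so CRT works modulo lcm(m_i) when all pairwise compatibility conditions hold.
Pairwise compatibility: gcd(m_i, m_j) must divide a_i - a_j for every pair.
Merge one congruence at a time:
  Start: x ≡ 9 (mod 10).
  Combine with x ≡ 11 (mod 14): gcd(10, 14) = 2; 11 - 9 = 2, which IS divisible by 2, so compatible.
    Write x = 9 + 10·t and substitute into x ≡ 11 (mod 14): 10·t ≡ 11 − 9 = 2 (mod 14).
    Divide the congruence (and modulus) by g = 2: 5·t ≡ 1 (mod 7).
    The inverse of 5 mod 7 is 3 (since 5·3 = 15 = 2·7 + 1), so t ≡ 3·1 = 3 ≡ 3 (mod 7).
    Then x = 9 + 10·3 = 39, valid modulo lcm(10, 14) = 70: x ≡ 39 (mod 70).
  Combine with x ≡ 17 (mod 18): gcd(70, 18) = 2; 17 - 39 = -22, which IS divisible by 2, so compatible.
    Write x = 39 + 70·t and substitute into x ≡ 17 (mod 18): 70·t ≡ 17 − 39 = -22 (mod 18).
    Divide the congruence (and modulus) by g = 2: 35·t ≡ -11 (mod 9).
    Reduce coefficients mod 9: 8·t ≡ 7 (mod 9).
    The inverse of 8 mod 9 is 8 (since 8·8 = 64 = 7·9 + 1), so t ≡ 8·7 = 56 ≡ 2 (mod 9).
    Then x = 39 + 70·2 = 179, valid modulo lcm(70, 18) = 630: x ≡ 179 (mod 630).
Verify: 179 mod 10 = 9, 179 mod 14 = 11, 179 mod 18 = 17.

x ≡ 179 (mod 630).


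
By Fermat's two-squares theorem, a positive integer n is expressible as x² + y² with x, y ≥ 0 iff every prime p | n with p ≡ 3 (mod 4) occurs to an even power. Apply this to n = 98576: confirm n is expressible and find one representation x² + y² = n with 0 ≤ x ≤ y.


Step 1: Factor n = 98576 = 2^4 · 61 · 101.
Step 2: Check the mod-4 condition on each prime factor: 2 = 2 (special); 61 ≡ 1 (mod 4), exponent 1; 101 ≡ 1 (mod 4), exponent 1.
All primes ≡ 3 (mod 4) appear to even exponent (or don't appear), so by the two-squares theorem n IS expressible as a sum of two squares.
Step 3: Build a representation. Group n = k² · m with k = 4 and m = 61 · 101 = 6161 (a product of primes ≡ 1 (mod 4)); a representation of m scales to one of n via (k·x)² + (k·y)² = k²(x² + y²). Each prime p ≡ 1 (mod 4) is itself a sum of two squares; find a² by testing p − a² for a perfect square:
  61: 61 − 1² = 60, 61 − 2² = 57, 61 − 3² = 52, 61 − 4² = 45, 61 − 5² = 36 = 6² ⇒ 61 = 5² + 6².
  101: 101 − 1² = 100 = 10² ⇒ 101 = 1² + 10².
  Combine using the Brahmagupta–Fibonacci identity (a² + b²)(c² + d²) = (ac − bd)² + (ad + bc)² = (ac + bd)² + (ad − bc)²:
  61 · 101 = 6161: from (5² + 6²)(1² + 10²), take (5·1 − 6·10, 5·10 + 6·1) = (5 − 60, 50 + 6) = (-55, 56); dropping signs (only squares matter) gives (55, 56); check 55² + 56² = 3025 + 3136 = 6161 ✓.
  Scale by k = 4: (4·55, 4·56) = (220, 224).
Step 4: Order so x ≤ y and verify: 220² + 224² = 48400 + 50176 = 98576 = n. ✓

n = 98576 = 220² + 224² (one valid representation with x ≤ y).


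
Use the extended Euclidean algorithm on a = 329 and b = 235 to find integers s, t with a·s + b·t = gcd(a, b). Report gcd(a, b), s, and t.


Euclidean algorithm on (329, 235) — divide until remainder is 0:
  329 = 1 · 235 + 94
  235 = 2 · 94 + 47
  94 = 2 · 47 + 0
gcd(329, 235) = 47.
Track Bezout coefficients alongside the remainders: start with r₀ = 329 = a·1 + b·0 (s = 1, t = 0) and r₁ = 235 = a·0 + b·1 (s = 0, t = 1); each new remainder r_{k+1} = r_{k-1} − q_k·r_k inherits s_{k+1} = s_{k-1} − q_k·s_k, t_{k+1} = t_{k-1} − q_k·t_k, so r_k = a·s_k + b·t_k at every step:
  q = 1: r = 94, s = 1 − 1·0 = 1, t = 0 − 1·1 = -1  (check: 329·1 + 235·(-1) = 94)
  q = 2: r = 47, s = 0 − 2·1 = -2, t = 1 − 2·(-1) = 3  (check: 329·(-2) + 235·3 = 47)
The row with r = 47 (the gcd) gives the Bezout coefficients s = -2, t = 3.
Result: 329 · (-2) + 235 · (3) = 47.

gcd(329, 235) = 47; s = -2, t = 3 (check: 329·(-2) + 235·3 = 47).


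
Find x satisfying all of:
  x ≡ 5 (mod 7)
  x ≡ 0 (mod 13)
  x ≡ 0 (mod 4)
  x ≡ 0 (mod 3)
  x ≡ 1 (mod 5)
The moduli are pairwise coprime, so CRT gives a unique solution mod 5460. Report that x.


Product of moduli M = 7 · 13 · 4 · 3 · 5 = 5460.
Merge one congruence at a time:
  Start: x ≡ 5 (mod 7).
  Combine with x ≡ 0 (mod 13); new modulus lcm = 91.
    Write x = 5 + 7·t and substitute into x ≡ 0 (mod 13): 7·t ≡ 0 − 5 = -5 (mod 13).
    Reduce coefficients mod 13: 7·t ≡ 8 (mod 13).
    The inverse of 7 mod 13 is 2 (since 7·2 = 14 = 1·13 + 1), so t ≡ 2·8 = 16 ≡ 3 (mod 13).
    Then x = 5 + 7·3 = 26, valid modulo lcm(7, 13) = 91: x ≡ 26 (mod 91).
  Combine with x ≡ 0 (mod 4); new modulus lcm = 364.
    Write x = 26 + 91·t and substitute into x ≡ 0 (mod 4): 91·t ≡ 0 − 26 = -26 (mod 4).
    Reduce coefficients mod 4: 3·t ≡ 2 (mod 4).
    The inverse of 3 mod 4 is 3 (since 3·3 = 9 = 2·4 + 1), so t ≡ 3·2 = 6 ≡ 2 (mod 4).
    Then x = 26 + 91·2 = 208, valid modulo lcm(91, 4) = 364: x ≡ 208 (mod 364).
  Combine with x ≡ 0 (mod 3); new modulus lcm = 1092.
    Write x = 208 + 364·t and substitute into x ≡ 0 (mod 3): 364·t ≡ 0 − 208 = -208 (mod 3).
    Reduce coefficients mod 3: 1·t ≡ 2 (mod 3).
    So t ≡ 2 (mod 3).
    Then x = 208 + 364·2 = 936, valid modulo lcm(364, 3) = 1092: x ≡ 936 (mod 1092).
  Combine with x ≡ 1 (mod 5); new modulus lcm = 5460.
    Write x = 936 + 1092·t and substitute into x ≡ 1 (mod 5): 1092·t ≡ 1 − 936 = -935 (mod 5).
    Reduce coefficients mod 5: 2·t ≡ 0 (mod 5).
    The inverse of 2 mod 5 is 3 (since 2·3 = 6 = 1·5 + 1), so t ≡ 3·0 = 0 ≡ 0 (mod 5).
    Then x = 936 + 1092·0 = 936, valid modulo lcm(1092, 5) = 5460: x ≡ 936 (mod 5460).
Verify against each original: 936 mod 7 = 5, 936 mod 13 = 0, 936 mod 4 = 0, 936 mod 3 = 0, 936 mod 5 = 1.

x ≡ 936 (mod 5460).


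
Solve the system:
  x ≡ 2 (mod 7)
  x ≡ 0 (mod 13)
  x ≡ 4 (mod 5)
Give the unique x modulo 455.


Moduli 7, 13, 5 are pairwise coprime; by CRT there is a unique solution modulo M = 7 · 13 · 5 = 455.
Solve pairwise, accumulating the modulus:
  Start with x ≡ 2 (mod 7).
  Combine with x ≡ 0 (mod 13): since gcd(7, 13) = 1, we get a unique residue mod 91.
    Write x = 2 + 7·t and substitute into x ≡ 0 (mod 13): 7·t ≡ 0 − 2 = -2 (mod 13).
    Reduce coefficients mod 13: 7·t ≡ 11 (mod 13).
    The inverse of 7 mod 13 is 2 (since 7·2 = 14 = 1·13 + 1), so t ≡ 2·11 = 22 ≡ 9 (mod 13).
    Then x = 2 + 7·9 = 65, valid modulo lcm(7, 13) = 91: x ≡ 65 (mod 91).
  Combine with x ≡ 4 (mod 5): since gcd(91, 5) = 1, we get a unique residue mod 455.
    Write x = 65 + 91·t and substitute into x ≡ 4 (mod 5): 91·t ≡ 4 − 65 = -61 (mod 5).
    Reduce coefficients mod 5: 1·t ≡ 4 (mod 5).
    So t ≡ 4 (mod 5).
    Then x = 65 + 91·4 = 429, valid modulo lcm(91, 5) = 455: x ≡ 429 (mod 455).
Verify: 429 mod 7 = 2 ✓, 429 mod 13 = 0 ✓, 429 mod 5 = 4 ✓.

x ≡ 429 (mod 455).


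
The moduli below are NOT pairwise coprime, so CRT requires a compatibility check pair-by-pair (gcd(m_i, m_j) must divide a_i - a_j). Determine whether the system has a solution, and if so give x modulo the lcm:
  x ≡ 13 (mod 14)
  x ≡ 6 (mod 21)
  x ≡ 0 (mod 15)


Moduli 14, 21, 15 are not pairwise coprime, so CRT works modulo lcm(m_i) when all pairwise compatibility conditions hold.
Pairwise compatibility: gcd(m_i, m_j) must divide a_i - a_j for every pair.
Merge one congruence at a time:
  Start: x ≡ 13 (mod 14).
  Combine with x ≡ 6 (mod 21): gcd(14, 21) = 7; 6 - 13 = -7, which IS divisible by 7, so compatible.
    Write x = 13 + 14·t and substitute into x ≡ 6 (mod 21): 14·t ≡ 6 − 13 = -7 (mod 21).
    Divide the congruence (and modulus) by g = 7: 2·t ≡ -1 (mod 3).
    Reduce coefficients mod 3: 2·t ≡ 2 (mod 3).
    The inverse of 2 mod 3 is 2 (since 2·2 = 4 = 1·3 + 1), so t ≡ 2·2 = 4 ≡ 1 (mod 3).
    Then x = 13 + 14·1 = 27, valid modulo lcm(14, 21) = 42: x ≡ 27 (mod 42).
  Combine with x ≡ 0 (mod 15): gcd(42, 15) = 3; 0 - 27 = -27, which IS divisible by 3, so compatible.
    Write x = 27 + 42·t and substitute into x ≡ 0 (mod 15): 42·t ≡ 0 − 27 = -27 (mod 15).
    Divide the congruence (and modulus) by g = 3: 14·t ≡ -9 (mod 5).
    Reduce coefficients mod 5: 4·t ≡ 1 (mod 5).
    The inverse of 4 mod 5 is 4 (since 4·4 = 16 = 3·5 + 1), so t ≡ 4·1 = 4 ≡ 4 (mod 5).
    Then x = 27 + 42·4 = 195, valid modulo lcm(42, 15) = 210: x ≡ 195 (mod 210).
Verify: 195 mod 14 = 13, 195 mod 21 = 6, 195 mod 15 = 0.

x ≡ 195 (mod 210).


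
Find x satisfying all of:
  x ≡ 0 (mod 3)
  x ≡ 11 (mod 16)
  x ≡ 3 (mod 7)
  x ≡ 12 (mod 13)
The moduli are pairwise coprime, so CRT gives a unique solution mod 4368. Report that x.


Product of moduli M = 3 · 16 · 7 · 13 = 4368.
Merge one congruence at a time:
  Start: x ≡ 0 (mod 3).
  Combine with x ≡ 11 (mod 16); new modulus lcm = 48.
    Write x = 0 + 3·t and substitute into x ≡ 11 (mod 16): 3·t ≡ 11 − 0 = 11 (mod 16).
    The inverse of 3 mod 16 is 11 (since 3·11 = 33 = 2·16 + 1), so t ≡ 11·11 = 121 ≡ 9 (mod 16).
    Then x = 0 + 3·9 = 27, valid modulo lcm(3, 16) = 48: x ≡ 27 (mod 48).
  Combine with x ≡ 3 (mod 7); new modulus lcm = 336.
    Write x = 27 + 48·t and substitute into x ≡ 3 (mod 7): 48·t ≡ 3 − 27 = -24 (mod 7).
    Reduce coefficients mod 7: 6·t ≡ 4 (mod 7).
    The inverse of 6 mod 7 is 6 (since 6·6 = 36 = 5·7 + 1), so t ≡ 6·4 = 24 ≡ 3 (mod 7).
    Then x = 27 + 48·3 = 171, valid modulo lcm(48, 7) = 336: x ≡ 171 (mod 336).
  Combine with x ≡ 12 (mod 13); new modulus lcm = 4368.
    Write x = 171 + 336·t and substitute into x ≡ 12 (mod 13): 336·t ≡ 12 − 171 = -159 (mod 13).
    Reduce coefficients mod 13: 11·t ≡ 10 (mod 13).
    The inverse of 11 mod 13 is 6 (since 11·6 = 66 = 5·13 + 1), so t ≡ 6·10 = 60 ≡ 8 (mod 13).
    Then x = 171 + 336·8 = 2859, valid modulo lcm(336, 13) = 4368: x ≡ 2859 (mod 4368).
Verify against each original: 2859 mod 3 = 0, 2859 mod 16 = 11, 2859 mod 7 = 3, 2859 mod 13 = 12.

x ≡ 2859 (mod 4368).


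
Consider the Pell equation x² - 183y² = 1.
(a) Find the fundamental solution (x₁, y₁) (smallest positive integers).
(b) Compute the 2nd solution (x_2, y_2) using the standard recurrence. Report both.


Step 1: Find the fundamental solution (x₁, y₁) of x² - 183y² = 1.
  Expand √183 as a continued fraction. a₀ = ⌊√183⌋ = 13; iterate m_{k+1} = d_k·a_k − m_k, d_{k+1} = (183 − m_{k+1}²)/d_k, a_{k+1} = ⌊(a₀ + m_{k+1})/d_{k+1}⌋ (starting m₀ = 0, d₀ = 1), with convergents p_k = a_k·p_{k-1} + p_{k-2}, q_k = a_k·q_{k-1} + q_{k-2} (p₋₁ = 1, q₋₁ = 0):
  k = 0: a₀ = 13; p₀/q₀ = 13/1; p₀² − 183·q₀² = 169 − 183 = -14.
  k = 1: m = 13, d = 14, a = ⌊(13 + 13)/14⌋ = 1; p/q = (1·13 + 1)/(1·1 + 0) = 14/1; p² − 183·q² = 196 − 183 = 13.
  k = 2: m = 1, d = 13, a = ⌊(13 + 1)/13⌋ = 1; p/q = (1·14 + 13)/(1·1 + 1) = 27/2; p² − 183·q² = 729 − 732 = -3.
  k = 3: m = 12, d = 3, a = ⌊(13 + 12)/3⌋ = 8; p/q = (8·27 + 14)/(8·2 + 1) = 230/17; p² − 183·q² = 52900 − 52887 = 13.
  k = 4: m = 12, d = 13, a = ⌊(13 + 12)/13⌋ = 1; p/q = (1·230 + 27)/(1·17 + 2) = 257/19; p² − 183·q² = 66049 − 66063 = -14.
  k = 5: m = 1, d = 14, a = ⌊(13 + 1)/14⌋ = 1; p/q = (1·257 + 230)/(1·19 + 17) = 487/36; p² − 183·q² = 237169 − 237168 = 1.
  The first convergent with p² − 183·q² = 1 gives the fundamental solution (x₁, y₁) = (487, 36).
Step 2: Apply the recurrence (x_{n+1}, y_{n+1}) = (x₁x_n + 183y₁y_n, x₁y_n + y₁x_n) repeatedly.
  From (x_1, y_1) = (487, 36): x_2 = 487·487 + 183·36·36 = 474337; y_2 = 487·36 + 36·487 = 35064.
Step 3: Verify x_2² - 183·y_2² = 224995589569 - 224995589568 = 1 (should be 1). ✓

(x_1, y_1) = (487, 36); (x_2, y_2) = (474337, 35064).


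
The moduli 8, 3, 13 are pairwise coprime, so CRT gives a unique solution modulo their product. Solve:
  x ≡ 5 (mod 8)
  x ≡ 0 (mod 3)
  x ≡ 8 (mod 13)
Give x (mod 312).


Moduli 8, 3, 13 are pairwise coprime; by CRT there is a unique solution modulo M = 8 · 3 · 13 = 312.
Solve pairwise, accumulating the modulus:
  Start with x ≡ 5 (mod 8).
  Combine with x ≡ 0 (mod 3): since gcd(8, 3) = 1, we get a unique residue mod 24.
    Write x = 5 + 8·t and substitute into x ≡ 0 (mod 3): 8·t ≡ 0 − 5 = -5 (mod 3).
    Reduce coefficients mod 3: 2·t ≡ 1 (mod 3).
    The inverse of 2 mod 3 is 2 (since 2·2 = 4 = 1·3 + 1), so t ≡ 2·1 = 2 ≡ 2 (mod 3).
    Then x = 5 + 8·2 = 21, valid modulo lcm(8, 3) = 24: x ≡ 21 (mod 24).
  Combine with x ≡ 8 (mod 13): since gcd(24, 13) = 1, we get a unique residue mod 312.
    Write x = 21 + 24·t and substitute into x ≡ 8 (mod 13): 24·t ≡ 8 − 21 = -13 (mod 13).
    Reduce coefficients mod 13: 11·t ≡ 0 (mod 13).
    The inverse of 11 mod 13 is 6 (since 11·6 = 66 = 5·13 + 1), so t ≡ 6·0 = 0 ≡ 0 (mod 13).
    Then x = 21 + 24·0 = 21, valid modulo lcm(24, 13) = 312: x ≡ 21 (mod 312).
Verify: 21 mod 8 = 5 ✓, 21 mod 3 = 0 ✓, 21 mod 13 = 8 ✓.

x ≡ 21 (mod 312).


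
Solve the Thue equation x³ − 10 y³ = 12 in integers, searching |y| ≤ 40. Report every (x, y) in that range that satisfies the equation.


The equation is x³ - 10y³ = 12. For fixed y, x³ = 10·y³ + 12, so a solution requires the RHS to be a perfect cube.
Strategy: iterate y from -40 to 40, compute RHS = 10·y³ + 12, and check whether it is a (positive or negative) perfect cube.
Check small values of y:
  y = 0: RHS = 12 is not a perfect cube.
  y = 1: RHS = 22 is not a perfect cube.
  y = -1: RHS = 2 is not a perfect cube.
  y = 2: RHS = 92 is not a perfect cube.
  y = -2: RHS = -68 is not a perfect cube.
  y = 3: RHS = 282 is not a perfect cube.
  y = -3: RHS = -258 is not a perfect cube.
Continuing the search up to |y| = 40 finds no solutions either.
No (x, y) in the scanned range satisfies the equation.

No integer solutions with |y| ≤ 40.


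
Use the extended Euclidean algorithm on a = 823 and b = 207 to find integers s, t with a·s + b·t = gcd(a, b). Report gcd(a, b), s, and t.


Euclidean algorithm on (823, 207) — divide until remainder is 0:
  823 = 3 · 207 + 202
  207 = 1 · 202 + 5
  202 = 40 · 5 + 2
  5 = 2 · 2 + 1
  2 = 2 · 1 + 0
gcd(823, 207) = 1.
Track Bezout coefficients alongside the remainders: start with r₀ = 823 = a·1 + b·0 (s = 1, t = 0) and r₁ = 207 = a·0 + b·1 (s = 0, t = 1); each new remainder r_{k+1} = r_{k-1} − q_k·r_k inherits s_{k+1} = s_{k-1} − q_k·s_k, t_{k+1} = t_{k-1} − q_k·t_k, so r_k = a·s_k + b·t_k at every step:
  q = 3: r = 202, s = 1 − 3·0 = 1, t = 0 − 3·1 = -3  (check: 823·1 + 207·(-3) = 202)
  q = 1: r = 5, s = 0 − 1·1 = -1, t = 1 − 1·(-3) = 4  (check: 823·(-1) + 207·4 = 5)
  q = 40: r = 2, s = 1 − 40·(-1) = 41, t = -3 − 40·4 = -163  (check: 823·41 + 207·(-163) = 2)
  q = 2: r = 1, s = -1 − 2·41 = -83, t = 4 − 2·(-163) = 330  (check: 823·(-83) + 207·330 = 1)
The row with r = 1 (the gcd) gives the Bezout coefficients s = -83, t = 330.
Result: 823 · (-83) + 207 · (330) = 1.

gcd(823, 207) = 1; s = -83, t = 330 (check: 823·(-83) + 207·330 = 1).


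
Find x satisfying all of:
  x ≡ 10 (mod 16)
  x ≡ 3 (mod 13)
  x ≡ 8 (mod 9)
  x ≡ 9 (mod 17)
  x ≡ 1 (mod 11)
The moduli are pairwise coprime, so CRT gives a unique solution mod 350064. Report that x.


Product of moduli M = 16 · 13 · 9 · 17 · 11 = 350064.
Merge one congruence at a time:
  Start: x ≡ 10 (mod 16).
  Combine with x ≡ 3 (mod 13); new modulus lcm = 208.
    Write x = 10 + 16·t and substitute into x ≡ 3 (mod 13): 16·t ≡ 3 − 10 = -7 (mod 13).
    Reduce coefficients mod 13: 3·t ≡ 6 (mod 13).
    The inverse of 3 mod 13 is 9 (since 3·9 = 27 = 2·13 + 1), so t ≡ 9·6 = 54 ≡ 2 (mod 13).
    Then x = 10 + 16·2 = 42, valid modulo lcm(16, 13) = 208: x ≡ 42 (mod 208).
  Combine with x ≡ 8 (mod 9); new modulus lcm = 1872.
    Write x = 42 + 208·t and substitute into x ≡ 8 (mod 9): 208·t ≡ 8 − 42 = -34 (mod 9).
    Reduce coefficients mod 9: 1·t ≡ 2 (mod 9).
    So t ≡ 2 (mod 9).
    Then x = 42 + 208·2 = 458, valid modulo lcm(208, 9) = 1872: x ≡ 458 (mod 1872).
  Combine with x ≡ 9 (mod 17); new modulus lcm = 31824.
    Write x = 458 + 1872·t and substitute into x ≡ 9 (mod 17): 1872·t ≡ 9 − 458 = -449 (mod 17).
    Reduce coefficients mod 17: 2·t ≡ 10 (mod 17).
    The inverse of 2 mod 17 is 9 (since 2·9 = 18 = 1·17 + 1), so t ≡ 9·10 = 90 ≡ 5 (mod 17).
    Then x = 458 + 1872·5 = 9818, valid modulo lcm(1872, 17) = 31824: x ≡ 9818 (mod 31824).
  Combine with x ≡ 1 (mod 11); new modulus lcm = 350064.
    Write x = 9818 + 31824·t and substitute into x ≡ 1 (mod 11): 31824·t ≡ 1 − 9818 = -9817 (mod 11).
    Reduce coefficients mod 11: 1·t ≡ 6 (mod 11).
    So t ≡ 6 (mod 11).
    Then x = 9818 + 31824·6 = 200762, valid modulo lcm(31824, 11) = 350064: x ≡ 200762 (mod 350064).
Verify against each original: 200762 mod 16 = 10, 200762 mod 13 = 3, 200762 mod 9 = 8, 200762 mod 17 = 9, 200762 mod 11 = 1.

x ≡ 200762 (mod 350064).


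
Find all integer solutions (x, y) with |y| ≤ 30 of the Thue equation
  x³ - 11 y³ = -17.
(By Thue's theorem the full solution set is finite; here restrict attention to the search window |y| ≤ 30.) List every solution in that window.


The equation is x³ - 11y³ = -17. For fixed y, x³ = 11·y³ − 17, so a solution requires the RHS to be a perfect cube.
Strategy: iterate y from -30 to 30, compute RHS = 11·y³ − 17, and check whether it is a (positive or negative) perfect cube.
Check small values of y:
  y = 0: RHS = -17 is not a perfect cube.
  y = 1: RHS = -6 is not a perfect cube.
  y = -1: RHS = -28 is not a perfect cube.
  y = 2: RHS = 71 is not a perfect cube.
  y = -2: RHS = -105 is not a perfect cube.
  y = 3: RHS = 280 is not a perfect cube.
  y = -3: RHS = -314 is not a perfect cube.
Continuing the search up to |y| = 30 finds no solutions either.
No (x, y) in the scanned range satisfies the equation.

No integer solutions with |y| ≤ 30.
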